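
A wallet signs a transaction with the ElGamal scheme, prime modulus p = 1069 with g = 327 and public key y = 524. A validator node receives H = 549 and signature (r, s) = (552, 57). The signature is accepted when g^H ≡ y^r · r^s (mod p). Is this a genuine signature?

genuine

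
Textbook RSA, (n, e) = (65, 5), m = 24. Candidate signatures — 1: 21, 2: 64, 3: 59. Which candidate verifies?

Candidate 1: Squares mod 65: 21^1≡21, 21^2≡51, 21^4≡1; 5 = 4 + 1, so 21^5 ≡ 1·21 ≡ 21 (mod 65)
Candidate 2: Squares mod 65: 64^1≡64, 64^2≡1, 64^4≡1; 5 = 4 + 1, so 64^5 ≡ 1·64 ≡ 64 (mod 65)
Candidate 3: Squares mod 65: 59^1≡59, 59^2≡36, 59^4≡61; 5 = 4 + 1, so 59^5 ≡ 61·59 ≡ 24 (mod 65)
  → matches m = 24

3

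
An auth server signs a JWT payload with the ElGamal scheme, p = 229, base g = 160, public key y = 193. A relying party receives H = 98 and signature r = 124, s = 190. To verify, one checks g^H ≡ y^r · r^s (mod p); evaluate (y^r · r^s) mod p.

45

193^2 = 37249 ≡ 151
193^4 ≡ 151^2 = 22801 ≡ 130
193^8 ≡ 130^2 = 16900 ≡ 183
193^16 ≡ 183^2 = 33489 ≡ 55
193^32 ≡ 55^2 = 3025 ≡ 48
193^64 ≡ 48^2 = 2304 ≡ 14
124 = 64 + 32 + 16 + 8 + 4, so 193^124 ≡ 14·48·55·183·130 ≡ 153 (mod 229)
124^2 = 15376 ≡ 33
124^4 ≡ 33^2 = 1089 ≡ 173
124^8 ≡ 173^2 = 29929 ≡ 159
124^16 ≡ 159^2 = 25281 ≡ 91
124^32 ≡ 91^2 = 8281 ≡ 37
124^64 ≡ 37^2 = 1369 ≡ 224
124^128 ≡ 224^2 = 50176 ≡ 25
190 = 128 + 32 + 16 + 8 + 4 + 2, so 124^190 ≡ 25·37·91·159·173·33 ≡ 135 (mod 229)
y^r · r^s ≡ 153·135 = 20655 ≡ 45 (mod 229)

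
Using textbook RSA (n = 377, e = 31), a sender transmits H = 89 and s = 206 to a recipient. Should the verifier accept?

reject

Squares mod 377: s^1≡206, s^2≡212, s^4≡81, s^8≡152, s^16≡107
31 = 16 + 8 + 4 + 2 + 1, so s^31 ≡ 107·152·81·212·206 ≡ 288 (mod 377)
288 ≠ 89, so verification fails.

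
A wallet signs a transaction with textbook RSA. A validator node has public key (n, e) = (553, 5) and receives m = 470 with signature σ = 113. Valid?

σ^2 ≡ 113^2 = 12769 ≡ 50
σ^4 ≡ 50^2 = 2500 ≡ 288
5 = 4 + 1, so σ^5 ≡ 288·113 ≡ 470 (mod 553)
Since 470 equals the digest 470, verification succeeds.

yes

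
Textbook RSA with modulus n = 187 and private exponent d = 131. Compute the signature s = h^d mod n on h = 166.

89

h^2 ≡ 166^2 = 27556 ≡ 67
h^4 ≡ 67^2 = 4489 ≡ 1
h^8 ≡ 1^2 = 1
h^16 ≡ 1^2 = 1
h^32 ≡ 1^2 = 1
h^64 ≡ 1^2 = 1
h^128 ≡ 1^2 = 1
131 = 128 + 2 + 1, so h^131 ≡ 1·67·166 ≡ 89 (mod 187)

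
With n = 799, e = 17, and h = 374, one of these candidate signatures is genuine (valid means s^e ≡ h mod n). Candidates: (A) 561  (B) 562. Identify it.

A

Candidate A: 561^2 = 314721 ≡ 714; 561^4 ≡ 714^2 = 509796 ≡ 34; 561^8 ≡ 34^2 = 1156 ≡ 357; 561^16 ≡ 357^2 = 127449 ≡ 408; 17 = 16 + 1, so 561^17 ≡ 408·561 ≡ 374 (mod 799)
  → matches h = 374
Candidate B: 562^2 = 315844 ≡ 239; 562^4 ≡ 239^2 = 57121 ≡ 392; 562^8 ≡ 392^2 = 153664 ≡ 256; 562^16 ≡ 256^2 = 65536 ≡ 18; 17 = 16 + 1, so 562^17 ≡ 18·562 ≡ 528 (mod 799)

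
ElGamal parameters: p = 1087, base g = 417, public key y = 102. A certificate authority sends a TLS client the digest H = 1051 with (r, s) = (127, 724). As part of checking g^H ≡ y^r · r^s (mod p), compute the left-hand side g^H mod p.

417^2 = 173889 ≡ 1056
417^4 ≡ 1056^2 = 1115136 ≡ 961
417^8 ≡ 961^2 = 923521 ≡ 658
417^16 ≡ 658^2 = 432964 ≡ 338
417^32 ≡ 338^2 = 114244 ≡ 109
417^64 ≡ 109^2 = 11881 ≡ 1011
417^128 ≡ 1011^2 = 1022121 ≡ 341
417^256 ≡ 341^2 = 116281 ≡ 1059
417^512 ≡ 1059^2 = 1121481 ≡ 784
417^1024 ≡ 784^2 = 614656 ≡ 501
1051 = 1024 + 16 + 8 + 2 + 1, so 417^1051 ≡ 501·338·658·1056·417 ≡ 127 (mod 1087)

127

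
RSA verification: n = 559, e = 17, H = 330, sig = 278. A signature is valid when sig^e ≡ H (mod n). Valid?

yes

Squares mod 559: sig^1≡278, sig^2≡142, sig^4≡40, sig^8≡482, sig^16≡339
17 = 16 + 1, so sig^17 ≡ 339·278 ≡ 330 (mod 559)
330 = H, so the signature checks out.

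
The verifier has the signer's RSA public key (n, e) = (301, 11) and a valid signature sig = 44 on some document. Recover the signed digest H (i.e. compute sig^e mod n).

sig^2 ≡ 44^2 = 1936 ≡ 130
sig^4 ≡ 130^2 = 16900 ≡ 44
sig^8 ≡ 44^2 = 1936 ≡ 130
11 = 8 + 2 + 1, so sig^11 ≡ 130·130·44 ≡ 130 (mod 301)

130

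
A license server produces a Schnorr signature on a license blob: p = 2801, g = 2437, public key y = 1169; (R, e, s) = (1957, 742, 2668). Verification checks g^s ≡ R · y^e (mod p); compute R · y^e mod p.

1169^2 = 1366561 ≡ 2474
1169^4 ≡ 2474^2 = 6120676 ≡ 491
1169^8 ≡ 491^2 = 241081 ≡ 195
1169^16 ≡ 195^2 = 38025 ≡ 1612
1169^32 ≡ 1612^2 = 2598544 ≡ 2017
1169^64 ≡ 2017^2 = 4068289 ≡ 1237
1169^128 ≡ 1237^2 = 1530169 ≡ 823
1169^256 ≡ 823^2 = 677329 ≡ 2288
1169^512 ≡ 2288^2 = 5234944 ≡ 2676
742 = 512 + 128 + 64 + 32 + 4 + 2, so 1169^742 ≡ 2676·823·1237·2017·491·2474 ≡ 2316 (mod 2801)
R · y^e ≡ 1957·2316 = 4532412 ≡ 394 (mod 2801)

394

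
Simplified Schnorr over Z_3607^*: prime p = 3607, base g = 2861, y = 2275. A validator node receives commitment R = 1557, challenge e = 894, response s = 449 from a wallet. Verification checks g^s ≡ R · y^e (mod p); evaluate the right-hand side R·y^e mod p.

2275^2 = 5175625 ≡ 3187
2275^4 ≡ 3187^2 = 10156969 ≡ 3264
2275^8 ≡ 3264^2 = 10653696 ≡ 2225
2275^16 ≡ 2225^2 = 4950625 ≡ 1821
2275^32 ≡ 1821^2 = 3316041 ≡ 1208
2275^64 ≡ 1208^2 = 1459264 ≡ 2036
2275^128 ≡ 2036^2 = 4145296 ≡ 853
2275^256 ≡ 853^2 = 727609 ≡ 2602
2275^512 ≡ 2602^2 = 6770404 ≡ 65
894 = 512 + 256 + 64 + 32 + 16 + 8 + 4 + 2, so 2275^894 ≡ 65·2602·2036·1208·1821·2225·3264·3187 ≡ 630 (mod 3607)
R · y^e ≡ 1557·630 = 980910 ≡ 3413 (mod 3607)

3413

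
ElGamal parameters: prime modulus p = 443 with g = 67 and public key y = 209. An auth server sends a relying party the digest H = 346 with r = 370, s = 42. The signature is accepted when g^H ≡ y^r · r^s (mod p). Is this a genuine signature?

forged

Left side g^H mod p:
67^2 = 4489 ≡ 59
67^4 ≡ 59^2 = 3481 ≡ 380
67^8 ≡ 380^2 = 144400 ≡ 425
67^16 ≡ 425^2 = 180625 ≡ 324
67^32 ≡ 324^2 = 104976 ≡ 428
67^64 ≡ 428^2 = 183184 ≡ 225
67^128 ≡ 225^2 = 50625 ≡ 123
67^256 ≡ 123^2 = 15129 ≡ 67
346 = 256 + 64 + 16 + 8 + 2, so 67^346 ≡ 67·225·324·425·59 ≡ 270 (mod 443)
Right side y^r · r^s mod p:
209^2 = 43681 ≡ 267
209^4 ≡ 267^2 = 71289 ≡ 409
209^8 ≡ 409^2 = 167281 ≡ 270
209^16 ≡ 270^2 = 72900 ≡ 248
209^32 ≡ 248^2 = 61504 ≡ 370
209^64 ≡ 370^2 = 136900 ≡ 13
209^128 ≡ 13^2 = 169
209^256 ≡ 169^2 = 28561 ≡ 209
370 = 256 + 64 + 32 + 16 + 2, so 209^370 ≡ 209·13·370·248·267 ≡ 13 (mod 443)
370^2 = 136900 ≡ 13
370^4 ≡ 13^2 = 169
370^8 ≡ 169^2 = 28561 ≡ 209
370^16 ≡ 209^2 = 43681 ≡ 267
370^32 ≡ 267^2 = 71289 ≡ 409
42 = 32 + 8 + 2, so 370^42 ≡ 409·209·13 ≡ 209 (mod 443)
13·209 = 2717 ≡ 59 (mod 443)
270 ≠ 59, so verification fails.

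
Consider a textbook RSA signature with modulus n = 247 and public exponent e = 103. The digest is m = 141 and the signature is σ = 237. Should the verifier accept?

Squares mod 247: σ^1≡237, σ^2≡100, σ^4≡120, σ^8≡74, σ^16≡42, σ^32≡35, σ^64≡237
103 = 64 + 32 + 4 + 2 + 1, so σ^103 ≡ 237·35·120·100·237 ≡ 120 (mod 247)
120 ≠ 141, so verification fails.

reject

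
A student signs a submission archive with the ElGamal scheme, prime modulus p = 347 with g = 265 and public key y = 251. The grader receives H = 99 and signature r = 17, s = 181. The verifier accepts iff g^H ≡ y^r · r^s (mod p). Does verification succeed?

fails

Left side g^H mod p:
265^2 = 70225 ≡ 131
265^4 ≡ 131^2 = 17161 ≡ 158
265^8 ≡ 158^2 = 24964 ≡ 327
265^16 ≡ 327^2 = 106929 ≡ 53
265^32 ≡ 53^2 = 2809 ≡ 33
265^64 ≡ 33^2 = 1089 ≡ 48
99 = 64 + 32 + 2 + 1, so 265^99 ≡ 48·33·131·265 ≡ 164 (mod 347)
Right side y^r · r^s mod p:
251^2 = 63001 ≡ 194
251^4 ≡ 194^2 = 37636 ≡ 160
251^8 ≡ 160^2 = 25600 ≡ 269
251^16 ≡ 269^2 = 72361 ≡ 185
17 = 16 + 1, so 251^17 ≡ 185·251 ≡ 284 (mod 347)
17^2 = 289
17^4 ≡ 289^2 = 83521 ≡ 241
17^8 ≡ 241^2 = 58081 ≡ 132
17^16 ≡ 132^2 = 17424 ≡ 74
17^32 ≡ 74^2 = 5476 ≡ 271
17^64 ≡ 271^2 = 73441 ≡ 224
17^128 ≡ 224^2 = 50176 ≡ 208
181 = 128 + 32 + 16 + 4 + 1, so 17^181 ≡ 208·271·74·241·17 ≡ 215 (mod 347)
284·215 = 61060 ≡ 335 (mod 347)
164 ≠ 335, so verification fails.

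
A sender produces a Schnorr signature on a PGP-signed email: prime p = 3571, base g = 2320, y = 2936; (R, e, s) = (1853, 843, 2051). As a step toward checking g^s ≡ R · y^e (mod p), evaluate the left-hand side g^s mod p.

Squares mod 3571: 2320^1≡2320, 2320^2≡903, 2320^4≡1221, 2320^8≡1734, 2320^16≡3545, 2320^32≡676, 2320^64≡3459, 2320^128≡1831, 2320^256≡2963, 2320^512≡1851, 2320^1024≡1612, 2320^2048≡2427
2051 = 2048 + 2 + 1, so 2320^2051 ≡ 2427·903·2320 ≡ 3129 (mod 3571)

3129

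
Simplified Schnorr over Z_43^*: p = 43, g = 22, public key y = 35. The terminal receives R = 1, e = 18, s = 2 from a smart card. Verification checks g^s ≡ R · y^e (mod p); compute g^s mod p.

11

22^2 = 484 ≡ 11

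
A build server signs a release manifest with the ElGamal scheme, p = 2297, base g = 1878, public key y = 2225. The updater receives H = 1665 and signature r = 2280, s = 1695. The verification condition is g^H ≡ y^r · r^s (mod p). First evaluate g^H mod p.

306

Squares mod 2297: 1878^1≡1878, 1878^2≡989, 1878^4≡1896, 1878^8≡11, 1878^16≡121, 1878^32≡859, 1878^64≡544, 1878^128≡1920, 1878^256≡2012, 1878^512≡830, 1878^1024≡2097
1665 = 1024 + 512 + 128 + 1, so 1878^1665 ≡ 2097·830·1920·1878 ≡ 306 (mod 2297)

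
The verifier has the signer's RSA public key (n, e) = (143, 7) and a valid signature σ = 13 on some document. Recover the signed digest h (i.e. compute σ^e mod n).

σ^2 ≡ 13^2 = 169 ≡ 26
σ^4 ≡ 26^2 = 676 ≡ 104
7 = 4 + 2 + 1, so σ^7 ≡ 104·26·13 ≡ 117 (mod 143)

117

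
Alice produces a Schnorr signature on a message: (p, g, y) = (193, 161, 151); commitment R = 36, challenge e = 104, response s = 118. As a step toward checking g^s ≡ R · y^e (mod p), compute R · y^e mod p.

172

151^2 = 22801 ≡ 27
151^4 ≡ 27^2 = 729 ≡ 150
151^8 ≡ 150^2 = 22500 ≡ 112
151^16 ≡ 112^2 = 12544 ≡ 192
151^32 ≡ 192^2 = 36864 ≡ 1
151^64 ≡ 1^2 = 1
104 = 64 + 32 + 8, so 151^104 ≡ 1·1·112 ≡ 112 (mod 193)
R · y^e ≡ 36·112 = 4032 ≡ 172 (mod 193)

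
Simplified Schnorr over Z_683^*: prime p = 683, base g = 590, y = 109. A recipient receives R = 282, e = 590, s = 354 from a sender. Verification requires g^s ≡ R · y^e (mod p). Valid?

g^s mod p:
Squares mod 683: 590^1≡590, 590^2≡453, 590^4≡309, 590^8≡544, 590^16≡197, 590^32≡561, 590^64≡541, 590^128≡357, 590^256≡411
354 = 256 + 64 + 32 + 2, so 590^354 ≡ 411·541·561·453 ≡ 259 (mod 683)
R · y^e mod p:
Squares mod 683: 109^1≡109, 109^2≡270, 109^4≡502, 109^8≡660, 109^16≡529, 109^32≡494, 109^64≡205, 109^128≡362, 109^256≡591, 109^512≡268
590 = 512 + 64 + 8 + 4 + 2, so 109^590 ≡ 268·205·660·502·270 ≡ 436 (mod 683)
282·436 = 122952 ≡ 12 (mod 683)
259 ≠ 12; the check fails.

no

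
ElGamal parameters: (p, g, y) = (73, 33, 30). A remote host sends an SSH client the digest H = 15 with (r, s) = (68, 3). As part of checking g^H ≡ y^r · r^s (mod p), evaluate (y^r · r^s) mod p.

30^2 = 900 ≡ 24
30^4 ≡ 24^2 = 576 ≡ 65
30^8 ≡ 65^2 = 4225 ≡ 64
30^16 ≡ 64^2 = 4096 ≡ 8
30^32 ≡ 8^2 = 64
30^64 ≡ 64^2 = 4096 ≡ 8
68 = 64 + 4, so 30^68 ≡ 8·65 ≡ 9 (mod 73)
68^2 = 4624 ≡ 25
3 = 2 + 1, so 68^3 ≡ 25·68 ≡ 21 (mod 73)
y^r · r^s ≡ 9·21 = 189 ≡ 43 (mod 73)

43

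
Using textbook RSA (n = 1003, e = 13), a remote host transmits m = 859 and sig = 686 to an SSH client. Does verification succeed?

Squares mod 1003: sig^1≡686, sig^2≡189, sig^4≡616, sig^8≡322
13 = 8 + 4 + 1, so sig^13 ≡ 322·616·686 ≡ 486 (mod 1003)
sig^13 mod 1003 = 486, but m = 859.

fails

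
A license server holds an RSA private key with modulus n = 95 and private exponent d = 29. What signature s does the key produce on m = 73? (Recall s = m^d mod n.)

m^29 mod 95 = 28

28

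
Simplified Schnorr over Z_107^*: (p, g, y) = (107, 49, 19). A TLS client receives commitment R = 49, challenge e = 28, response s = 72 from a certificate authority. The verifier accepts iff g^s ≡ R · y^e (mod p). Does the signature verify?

verifies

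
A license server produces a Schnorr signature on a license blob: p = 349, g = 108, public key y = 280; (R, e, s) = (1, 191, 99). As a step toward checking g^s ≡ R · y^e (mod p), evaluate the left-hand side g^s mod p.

41

Squares mod 349: 108^1≡108, 108^2≡147, 108^4≡320, 108^8≡143, 108^16≡207, 108^32≡271, 108^64≡151
99 = 64 + 32 + 2 + 1, so 108^99 ≡ 151·271·147·108 ≡ 41 (mod 349)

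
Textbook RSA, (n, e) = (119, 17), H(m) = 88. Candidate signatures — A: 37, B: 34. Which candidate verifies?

Candidate A: 37^2 = 1369 ≡ 60; 37^4 ≡ 60^2 = 3600 ≡ 30; 37^8 ≡ 30^2 = 900 ≡ 67; 37^16 ≡ 67^2 = 4489 ≡ 86; 17 = 16 + 1, so 37^17 ≡ 86·37 ≡ 88 (mod 119)
  → matches H(m) = 88
Candidate B: 34^2 = 1156 ≡ 85; 34^4 ≡ 85^2 = 7225 ≡ 85; 34^8 ≡ 85^2 = 7225 ≡ 85; 34^16 ≡ 85^2 = 7225 ≡ 85; 17 = 16 + 1, so 34^17 ≡ 85·34 ≡ 34 (mod 119)

A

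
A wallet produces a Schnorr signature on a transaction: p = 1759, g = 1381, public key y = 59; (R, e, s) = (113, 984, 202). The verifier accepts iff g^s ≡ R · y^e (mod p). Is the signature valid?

invalid

g^s mod p:
1381^2 = 1907161 ≡ 405
1381^4 ≡ 405^2 = 164025 ≡ 438
1381^8 ≡ 438^2 = 191844 ≡ 113
1381^16 ≡ 113^2 = 12769 ≡ 456
1381^32 ≡ 456^2 = 207936 ≡ 374
1381^64 ≡ 374^2 = 139876 ≡ 915
1381^128 ≡ 915^2 = 837225 ≡ 1700
202 = 128 + 64 + 8 + 2, so 1381^202 ≡ 1700·915·113·405 ≡ 1033 (mod 1759)
R · y^e mod p:
59^2 = 3481 ≡ 1722
59^4 ≡ 1722^2 = 2965284 ≡ 1369
59^8 ≡ 1369^2 = 1874161 ≡ 826
59^16 ≡ 826^2 = 682276 ≡ 1543
59^32 ≡ 1543^2 = 2380849 ≡ 922
59^64 ≡ 922^2 = 850084 ≡ 487
59^128 ≡ 487^2 = 237169 ≡ 1463
59^256 ≡ 1463^2 = 2140369 ≡ 1425
59^512 ≡ 1425^2 = 2030625 ≡ 739
984 = 512 + 256 + 128 + 64 + 16 + 8, so 59^984 ≡ 739·1425·1463·487·1543·826 ≡ 200 (mod 1759)
113·200 = 22600 ≡ 1492 (mod 1759)
1033 ≠ 1492; the check fails.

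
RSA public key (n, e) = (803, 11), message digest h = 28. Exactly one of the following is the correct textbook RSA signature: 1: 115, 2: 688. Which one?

2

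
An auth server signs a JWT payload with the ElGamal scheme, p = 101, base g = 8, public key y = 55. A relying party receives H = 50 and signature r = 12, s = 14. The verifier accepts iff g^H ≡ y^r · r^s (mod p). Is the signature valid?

invalid

Left side g^H mod p:
8^2 = 64
8^4 ≡ 64^2 = 4096 ≡ 56
8^8 ≡ 56^2 = 3136 ≡ 5
8^16 ≡ 5^2 = 25
8^32 ≡ 25^2 = 625 ≡ 19
50 = 32 + 16 + 2, so 8^50 ≡ 19·25·64 ≡ 100 (mod 101)
Right side y^r · r^s mod p:
55^2 = 3025 ≡ 96
55^4 ≡ 96^2 = 9216 ≡ 25
55^8 ≡ 25^2 = 625 ≡ 19
12 = 8 + 4, so 55^12 ≡ 19·25 ≡ 71 (mod 101)
12^2 = 144 ≡ 43
12^4 ≡ 43^2 = 1849 ≡ 31
12^8 ≡ 31^2 = 961 ≡ 52
14 = 8 + 4 + 2, so 12^14 ≡ 52·31·43 ≡ 30 (mod 101)
71·30 = 2130 ≡ 9 (mod 101)
100 ≠ 9, so verification fails.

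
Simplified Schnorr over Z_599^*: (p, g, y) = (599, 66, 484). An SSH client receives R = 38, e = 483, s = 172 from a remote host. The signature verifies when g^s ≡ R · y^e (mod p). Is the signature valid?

valid

g^s mod p:
66^172 mod 599 = 540
R · y^e mod p:
484^483 mod 599 = 361
38·361 = 13718 ≡ 540 (mod 599)
540 ≡ 540 (mod 599); signature holds.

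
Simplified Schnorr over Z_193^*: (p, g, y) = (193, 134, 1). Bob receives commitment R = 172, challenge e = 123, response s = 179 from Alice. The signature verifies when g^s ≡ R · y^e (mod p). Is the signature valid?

g^s mod p:
134^179 mod 193 = 172
R · y^e mod p:
1^123 mod 193 = 1
172·1 = 172 ≡ 172 (mod 193)
172 ≡ 172 (mod 193); signature holds.

valid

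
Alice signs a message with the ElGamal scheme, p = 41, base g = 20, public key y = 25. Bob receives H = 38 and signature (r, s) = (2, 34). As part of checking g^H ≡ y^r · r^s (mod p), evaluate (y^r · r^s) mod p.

25^2 = 625 ≡ 10
2^2 = 4
2^4 ≡ 4^2 = 16
2^8 ≡ 16^2 = 256 ≡ 10
2^16 ≡ 10^2 = 100 ≡ 18
2^32 ≡ 18^2 = 324 ≡ 37
34 = 32 + 2, so 2^34 ≡ 37·4 ≡ 25 (mod 41)
y^r · r^s ≡ 10·25 = 250 ≡ 4 (mod 41)

4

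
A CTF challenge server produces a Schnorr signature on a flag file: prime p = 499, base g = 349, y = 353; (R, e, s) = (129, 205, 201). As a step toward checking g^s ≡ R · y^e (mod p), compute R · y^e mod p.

48

353^205 mod 499 = 70
R · y^e ≡ 129·70 = 9030 ≡ 48 (mod 499)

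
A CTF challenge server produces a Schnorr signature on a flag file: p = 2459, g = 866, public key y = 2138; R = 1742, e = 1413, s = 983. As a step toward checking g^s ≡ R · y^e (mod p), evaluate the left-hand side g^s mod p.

391

Squares mod 2459: 866^1≡866, 866^2≡2420, 866^4≡1521, 866^8≡1981, 866^16≡2256, 866^32≡1865, 866^64≡1199, 866^128≡1545, 866^256≡1795, 866^512≡735
983 = 512 + 256 + 128 + 64 + 16 + 4 + 2 + 1, so 866^983 ≡ 735·1795·1545·1199·2256·1521·2420·866 ≡ 391 (mod 2459)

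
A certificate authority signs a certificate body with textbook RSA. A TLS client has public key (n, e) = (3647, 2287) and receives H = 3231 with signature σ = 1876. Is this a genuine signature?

forged

σ^2 ≡ 1876^2 = 3519376 ≡ 21
σ^4 ≡ 21^2 = 441
σ^8 ≡ 441^2 = 194481 ≡ 1190
σ^16 ≡ 1190^2 = 1416100 ≡ 1064
σ^32 ≡ 1064^2 = 1132096 ≡ 1526
σ^64 ≡ 1526^2 = 2328676 ≡ 1890
σ^128 ≡ 1890^2 = 3572100 ≡ 1687
σ^256 ≡ 1687^2 = 2845969 ≡ 1309
σ^512 ≡ 1309^2 = 1713481 ≡ 3038
σ^1024 ≡ 3038^2 = 9229444 ≡ 2534
σ^2048 ≡ 2534^2 = 6421156 ≡ 2436
2287 = 2048 + 128 + 64 + 32 + 8 + 4 + 2 + 1, so σ^2287 ≡ 2436·1687·1890·1526·1190·441·21·1876 ≡ 1302 (mod 3647)
The recovered value 1302 does not match the digest 3231.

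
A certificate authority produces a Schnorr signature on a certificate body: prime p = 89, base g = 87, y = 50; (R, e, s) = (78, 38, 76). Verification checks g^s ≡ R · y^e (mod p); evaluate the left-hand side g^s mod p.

Squares mod 89: 87^1≡87, 87^2≡4, 87^4≡16, 87^8≡78, 87^16≡32, 87^32≡45, 87^64≡67
76 = 64 + 8 + 4, so 87^76 ≡ 67·78·16 ≡ 45 (mod 89)

45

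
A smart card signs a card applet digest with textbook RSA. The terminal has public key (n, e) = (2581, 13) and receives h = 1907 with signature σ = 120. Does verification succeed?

passes

Squares mod 2581: σ^1≡120, σ^2≡1495, σ^4≡2460, σ^8≡1736
13 = 8 + 4 + 1, so σ^13 ≡ 1736·2460·120 ≡ 1907 (mod 2581)
1907 = h, so the signature checks out.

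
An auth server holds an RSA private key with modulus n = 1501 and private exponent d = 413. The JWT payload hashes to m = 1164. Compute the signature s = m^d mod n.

1163

m^413 mod 1501 = 1163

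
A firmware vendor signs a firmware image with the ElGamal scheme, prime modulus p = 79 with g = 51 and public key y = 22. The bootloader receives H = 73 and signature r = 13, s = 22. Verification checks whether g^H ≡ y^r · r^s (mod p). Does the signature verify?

verifies

Left side g^H mod p:
51^73 mod 79 = 25
Right side y^r · r^s mod p:
22^13 mod 79 = 1
13^22 mod 79 = 25
1·25 = 25 ≡ 25 (mod 79)
25 ≡ 25 (mod 79), so the signature is genuine.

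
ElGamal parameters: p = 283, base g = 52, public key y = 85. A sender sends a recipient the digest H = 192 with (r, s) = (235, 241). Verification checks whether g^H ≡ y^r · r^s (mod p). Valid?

no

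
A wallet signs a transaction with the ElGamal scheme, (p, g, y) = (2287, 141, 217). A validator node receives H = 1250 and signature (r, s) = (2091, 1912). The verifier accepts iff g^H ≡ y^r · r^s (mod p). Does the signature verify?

verifies

Left side g^H mod p:
141^2 = 19881 ≡ 1585
141^4 ≡ 1585^2 = 2512225 ≡ 1099
141^8 ≡ 1099^2 = 1207801 ≡ 265
141^16 ≡ 265^2 = 70225 ≡ 1615
141^32 ≡ 1615^2 = 2608225 ≡ 1045
141^64 ≡ 1045^2 = 1092025 ≡ 1126
141^128 ≡ 1126^2 = 1267876 ≡ 878
141^256 ≡ 878^2 = 770884 ≡ 165
141^512 ≡ 165^2 = 27225 ≡ 2068
141^1024 ≡ 2068^2 = 4276624 ≡ 2221
1250 = 1024 + 128 + 64 + 32 + 2, so 141^1250 ≡ 2221·878·1126·1045·1585 ≡ 1899 (mod 2287)
Right side y^r · r^s mod p:
217^2 = 47089 ≡ 1349
217^4 ≡ 1349^2 = 1819801 ≡ 1636
217^8 ≡ 1636^2 = 2676496 ≡ 706
217^16 ≡ 706^2 = 498436 ≡ 2157
217^32 ≡ 2157^2 = 4652649 ≡ 891
217^64 ≡ 891^2 = 793881 ≡ 292
217^128 ≡ 292^2 = 85264 ≡ 645
217^256 ≡ 645^2 = 416025 ≡ 2078
217^512 ≡ 2078^2 = 4318084 ≡ 228
217^1024 ≡ 228^2 = 51984 ≡ 1670
217^2048 ≡ 1670^2 = 2788900 ≡ 1047
2091 = 2048 + 32 + 8 + 2 + 1, so 217^2091 ≡ 1047·891·706·1349·217 ≡ 1868 (mod 2287)
2091^2 = 4372281 ≡ 1824
2091^4 ≡ 1824^2 = 3326976 ≡ 1678
2091^8 ≡ 1678^2 = 2815684 ≡ 387
2091^16 ≡ 387^2 = 149769 ≡ 1114
2091^32 ≡ 1114^2 = 1240996 ≡ 1442
2091^64 ≡ 1442^2 = 2079364 ≡ 481
2091^128 ≡ 481^2 = 231361 ≡ 374
2091^256 ≡ 374^2 = 139876 ≡ 369
2091^512 ≡ 369^2 = 136161 ≡ 1228
2091^1024 ≡ 1228^2 = 1507984 ≡ 851
1912 = 1024 + 512 + 256 + 64 + 32 + 16 + 8, so 2091^1912 ≡ 851·1228·369·481·1442·1114·387 ≡ 514 (mod 2287)
1868·514 = 960152 ≡ 1899 (mod 2287)
1899 ≡ 1899 (mod 2287), so the signature is genuine.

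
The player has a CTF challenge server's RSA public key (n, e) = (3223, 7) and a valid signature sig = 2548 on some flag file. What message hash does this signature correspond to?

72

sig^7 mod 3223 = 72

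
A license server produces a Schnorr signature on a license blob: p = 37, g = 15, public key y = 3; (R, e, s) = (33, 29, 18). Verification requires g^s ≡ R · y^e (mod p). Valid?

yes

g^s mod p:
Squares mod 37: 15^1≡15, 15^2≡3, 15^4≡9, 15^8≡7, 15^16≡12
18 = 16 + 2, so 15^18 ≡ 12·3 ≡ 36 (mod 37)
R · y^e mod p:
Squares mod 37: 3^1≡3, 3^2≡9, 3^4≡7, 3^8≡12, 3^16≡33
29 = 16 + 8 + 4 + 1, so 3^29 ≡ 33·12·7·3 ≡ 28 (mod 37)
33·28 = 924 ≡ 36 (mod 37)
36 ≡ 36 (mod 37); signature holds.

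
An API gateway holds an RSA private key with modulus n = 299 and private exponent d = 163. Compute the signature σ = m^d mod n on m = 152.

113

m^2 ≡ 152^2 = 23104 ≡ 81
m^4 ≡ 81^2 = 6561 ≡ 282
m^8 ≡ 282^2 = 79524 ≡ 289
m^16 ≡ 289^2 = 83521 ≡ 100
m^32 ≡ 100^2 = 10000 ≡ 133
m^64 ≡ 133^2 = 17689 ≡ 48
m^128 ≡ 48^2 = 2304 ≡ 211
163 = 128 + 32 + 2 + 1, so m^163 ≡ 211·133·81·152 ≡ 113 (mod 299)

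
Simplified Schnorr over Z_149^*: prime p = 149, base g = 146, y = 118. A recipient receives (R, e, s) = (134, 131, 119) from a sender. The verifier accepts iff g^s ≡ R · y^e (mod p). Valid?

no

g^s mod p:
Squares mod 149: 146^1≡146, 146^2≡9, 146^4≡81, 146^8≡5, 146^16≡25, 146^32≡29, 146^64≡96
119 = 64 + 32 + 16 + 4 + 2 + 1, so 146^119 ≡ 96·29·25·81·9·146 ≡ 71 (mod 149)
R · y^e mod p:
Squares mod 149: 118^1≡118, 118^2≡67, 118^4≡19, 118^8≡63, 118^16≡95, 118^32≡85, 118^64≡73, 118^128≡114
131 = 128 + 2 + 1, so 118^131 ≡ 114·67·118 ≡ 132 (mod 149)
134·132 = 17688 ≡ 106 (mod 149)
71 ≠ 106; the check fails.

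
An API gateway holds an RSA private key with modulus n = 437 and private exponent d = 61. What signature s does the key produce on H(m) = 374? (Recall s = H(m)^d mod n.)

(H(m))^2 ≡ 374^2 = 139876 ≡ 36
(H(m))^4 ≡ 36^2 = 1296 ≡ 422
(H(m))^8 ≡ 422^2 = 178084 ≡ 225
(H(m))^16 ≡ 225^2 = 50625 ≡ 370
(H(m))^32 ≡ 370^2 = 136900 ≡ 119
61 = 32 + 16 + 8 + 4 + 1, so (H(m))^61 ≡ 119·370·225·422·374 ≡ 219 (mod 437)

219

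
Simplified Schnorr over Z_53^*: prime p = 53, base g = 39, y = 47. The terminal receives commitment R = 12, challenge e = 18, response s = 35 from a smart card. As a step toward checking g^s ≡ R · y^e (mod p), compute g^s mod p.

Squares mod 53: 39^1≡39, 39^2≡37, 39^4≡44, 39^8≡28, 39^16≡42, 39^32≡15
35 = 32 + 2 + 1, so 39^35 ≡ 15·37·39 ≡ 21 (mod 53)

21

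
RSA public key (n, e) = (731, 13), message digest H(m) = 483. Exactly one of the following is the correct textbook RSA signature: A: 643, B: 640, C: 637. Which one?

B

Candidate A: Squares mod 731: 643^1≡643, 643^2≡434, 643^4≡489, 643^8≡84; 13 = 8 + 4 + 1, so 643^13 ≡ 84·489·643 ≡ 107 (mod 731)
Candidate B: Squares mod 731: 640^1≡640, 640^2≡240, 640^4≡582, 640^8≡271; 13 = 8 + 4 + 1, so 640^13 ≡ 271·582·640 ≡ 483 (mod 731)
  → matches H(m) = 483
Candidate C: Squares mod 731: 637^1≡637, 637^2≡64, 637^4≡441, 637^8≡35; 13 = 8 + 4 + 1, so 637^13 ≡ 35·441·637 ≡ 145 (mod 731)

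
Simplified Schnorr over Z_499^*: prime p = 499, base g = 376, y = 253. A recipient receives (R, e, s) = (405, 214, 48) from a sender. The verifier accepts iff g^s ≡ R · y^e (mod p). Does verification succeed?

fails

g^s mod p:
376^2 = 141376 ≡ 159
376^4 ≡ 159^2 = 25281 ≡ 331
376^8 ≡ 331^2 = 109561 ≡ 280
376^16 ≡ 280^2 = 78400 ≡ 57
376^32 ≡ 57^2 = 3249 ≡ 255
48 = 32 + 16, so 376^48 ≡ 255·57 ≡ 64 (mod 499)
R · y^e mod p:
253^2 = 64009 ≡ 137
253^4 ≡ 137^2 = 18769 ≡ 306
253^8 ≡ 306^2 = 93636 ≡ 323
253^16 ≡ 323^2 = 104329 ≡ 38
253^32 ≡ 38^2 = 1444 ≡ 446
253^64 ≡ 446^2 = 198916 ≡ 314
253^128 ≡ 314^2 = 98596 ≡ 293
214 = 128 + 64 + 16 + 4 + 2, so 253^214 ≡ 293·314·38·306·137 ≡ 492 (mod 499)
405·492 = 199260 ≡ 159 (mod 499)
64 ≠ 159; the check fails.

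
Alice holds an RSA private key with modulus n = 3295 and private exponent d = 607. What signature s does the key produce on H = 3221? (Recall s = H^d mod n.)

H^2 ≡ 3221^2 = 10374841 ≡ 2181
H^4 ≡ 2181^2 = 4756761 ≡ 2076
H^8 ≡ 2076^2 = 4309776 ≡ 3211
H^16 ≡ 3211^2 = 10310521 ≡ 466
H^32 ≡ 466^2 = 217156 ≡ 2981
H^64 ≡ 2981^2 = 8886361 ≡ 3041
H^128 ≡ 3041^2 = 9247681 ≡ 1911
H^256 ≡ 1911^2 = 3651921 ≡ 1061
H^512 ≡ 1061^2 = 1125721 ≡ 2126
607 = 512 + 64 + 16 + 8 + 4 + 2 + 1, so H^607 ≡ 2126·3041·466·3211·2076·2181·3221 ≡ 2486 (mod 3295)

2486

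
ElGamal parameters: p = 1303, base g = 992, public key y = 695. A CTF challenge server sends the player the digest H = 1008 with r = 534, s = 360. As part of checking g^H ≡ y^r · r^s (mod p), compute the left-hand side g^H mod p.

1185

992^1008 mod 1303 = 1185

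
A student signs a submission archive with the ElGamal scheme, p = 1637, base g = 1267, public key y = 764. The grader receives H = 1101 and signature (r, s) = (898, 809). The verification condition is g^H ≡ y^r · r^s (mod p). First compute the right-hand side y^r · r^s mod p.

764^898 mod 1637 = 749
898^809 mod 1637 = 379
y^r · r^s ≡ 749·379 = 283871 ≡ 670 (mod 1637)

670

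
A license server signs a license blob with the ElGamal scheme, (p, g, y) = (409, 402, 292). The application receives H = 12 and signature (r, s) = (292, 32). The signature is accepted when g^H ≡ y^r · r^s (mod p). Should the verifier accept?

accept

Left side g^H mod p:
402^12 mod 409 = 408
Right side y^r · r^s mod p:
292^292 mod 409 = 54
292^32 mod 409 = 53
54·53 = 2862 ≡ 408 (mod 409)
408 ≡ 408 (mod 409), so the signature is genuine.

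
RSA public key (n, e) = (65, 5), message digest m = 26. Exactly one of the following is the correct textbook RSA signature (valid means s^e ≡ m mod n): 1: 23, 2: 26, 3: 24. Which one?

2

Candidate 1: Squares mod 65: 23^1≡23, 23^2≡9, 23^4≡16; 5 = 4 + 1, so 23^5 ≡ 16·23 ≡ 43 (mod 65)
Candidate 2: Squares mod 65: 26^1≡26, 26^2≡26, 26^4≡26; 5 = 4 + 1, so 26^5 ≡ 26·26 ≡ 26 (mod 65)
  → matches m = 26
Candidate 3: Squares mod 65: 24^1≡24, 24^2≡56, 24^4≡16; 5 = 4 + 1, so 24^5 ≡ 16·24 ≡ 59 (mod 65)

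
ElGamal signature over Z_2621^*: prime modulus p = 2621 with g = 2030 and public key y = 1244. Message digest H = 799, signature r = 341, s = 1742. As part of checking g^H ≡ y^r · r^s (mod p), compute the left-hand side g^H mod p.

2030^2 = 4120900 ≡ 688
2030^4 ≡ 688^2 = 473344 ≡ 1564
2030^8 ≡ 1564^2 = 2446096 ≡ 703
2030^16 ≡ 703^2 = 494209 ≡ 1461
2030^32 ≡ 1461^2 = 2134521 ≡ 1027
2030^64 ≡ 1027^2 = 1054729 ≡ 1087
2030^128 ≡ 1087^2 = 1181569 ≡ 2119
2030^256 ≡ 2119^2 = 4490161 ≡ 388
2030^512 ≡ 388^2 = 150544 ≡ 1147
799 = 512 + 256 + 16 + 8 + 4 + 2 + 1, so 2030^799 ≡ 1147·388·1461·703·1564·688·2030 ≡ 1367 (mod 2621)

1367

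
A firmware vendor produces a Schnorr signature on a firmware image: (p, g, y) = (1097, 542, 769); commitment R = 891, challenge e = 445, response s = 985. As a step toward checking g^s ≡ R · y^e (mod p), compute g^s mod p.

590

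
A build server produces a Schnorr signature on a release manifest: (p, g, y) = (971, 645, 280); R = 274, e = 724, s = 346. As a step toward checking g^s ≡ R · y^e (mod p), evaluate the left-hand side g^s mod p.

354

645^2 = 416025 ≡ 437
645^4 ≡ 437^2 = 190969 ≡ 653
645^8 ≡ 653^2 = 426409 ≡ 140
645^16 ≡ 140^2 = 19600 ≡ 180
645^32 ≡ 180^2 = 32400 ≡ 357
645^64 ≡ 357^2 = 127449 ≡ 248
645^128 ≡ 248^2 = 61504 ≡ 331
645^256 ≡ 331^2 = 109561 ≡ 809
346 = 256 + 64 + 16 + 8 + 2, so 645^346 ≡ 809·248·180·140·437 ≡ 354 (mod 971)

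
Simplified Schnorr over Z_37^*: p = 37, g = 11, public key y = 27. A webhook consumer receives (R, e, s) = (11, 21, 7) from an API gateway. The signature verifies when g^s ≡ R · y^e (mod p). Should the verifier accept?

reject

g^s mod p:
Squares mod 37: 11^1≡11, 11^2≡10, 11^4≡26
7 = 4 + 2 + 1, so 11^7 ≡ 26·10·11 ≡ 11 (mod 37)
R · y^e mod p:
Squares mod 37: 27^1≡27, 27^2≡26, 27^4≡10, 27^8≡26, 27^16≡10
21 = 16 + 4 + 1, so 27^21 ≡ 10·10·27 ≡ 36 (mod 37)
11·36 = 396 ≡ 26 (mod 37)
11 ≠ 26; the check fails.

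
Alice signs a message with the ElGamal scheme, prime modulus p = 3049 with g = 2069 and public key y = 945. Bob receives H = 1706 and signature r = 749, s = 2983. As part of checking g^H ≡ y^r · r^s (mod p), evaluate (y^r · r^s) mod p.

809

945^2 = 893025 ≡ 2717
945^4 ≡ 2717^2 = 7382089 ≡ 460
945^8 ≡ 460^2 = 211600 ≡ 1219
945^16 ≡ 1219^2 = 1485961 ≡ 1098
945^32 ≡ 1098^2 = 1205604 ≡ 1249
945^64 ≡ 1249^2 = 1560001 ≡ 1962
945^128 ≡ 1962^2 = 3849444 ≡ 1606
945^256 ≡ 1606^2 = 2579236 ≡ 2831
945^512 ≡ 2831^2 = 8014561 ≡ 1789
749 = 512 + 128 + 64 + 32 + 8 + 4 + 1, so 945^749 ≡ 1789·1606·1962·1249·1219·460·945 ≡ 2535 (mod 3049)
749^2 = 561001 ≡ 3034
749^4 ≡ 3034^2 = 9205156 ≡ 225
749^8 ≡ 225^2 = 50625 ≡ 1841
749^16 ≡ 1841^2 = 3389281 ≡ 1842
749^32 ≡ 1842^2 = 3392964 ≡ 2476
749^64 ≡ 2476^2 = 6130576 ≡ 2086
749^128 ≡ 2086^2 = 4351396 ≡ 473
749^256 ≡ 473^2 = 223729 ≡ 1152
749^512 ≡ 1152^2 = 1327104 ≡ 789
749^1024 ≡ 789^2 = 622521 ≡ 525
749^2048 ≡ 525^2 = 275625 ≡ 1215
2983 = 2048 + 512 + 256 + 128 + 32 + 4 + 2 + 1, so 749^2983 ≡ 1215·789·1152·473·2476·225·3034·749 ≡ 384 (mod 3049)
y^r · r^s ≡ 2535·384 = 973440 ≡ 809 (mod 3049)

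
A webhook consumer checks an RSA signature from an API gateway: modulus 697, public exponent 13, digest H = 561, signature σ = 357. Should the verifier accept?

accept

Squares mod 697: σ^1≡357, σ^2≡595, σ^4≡646, σ^8≡510
13 = 8 + 4 + 1, so σ^13 ≡ 510·646·357 ≡ 561 (mod 697)
561 = H, so the signature checks out.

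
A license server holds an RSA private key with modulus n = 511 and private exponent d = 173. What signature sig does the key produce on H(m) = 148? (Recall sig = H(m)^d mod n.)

442

(H(m))^2 ≡ 148^2 = 21904 ≡ 442
(H(m))^4 ≡ 442^2 = 195364 ≡ 162
(H(m))^8 ≡ 162^2 = 26244 ≡ 183
(H(m))^16 ≡ 183^2 = 33489 ≡ 274
(H(m))^32 ≡ 274^2 = 75076 ≡ 470
(H(m))^64 ≡ 470^2 = 220900 ≡ 148
(H(m))^128 ≡ 148^2 = 21904 ≡ 442
173 = 128 + 32 + 8 + 4 + 1, so (H(m))^173 ≡ 442·470·183·162·148 ≡ 442 (mod 511)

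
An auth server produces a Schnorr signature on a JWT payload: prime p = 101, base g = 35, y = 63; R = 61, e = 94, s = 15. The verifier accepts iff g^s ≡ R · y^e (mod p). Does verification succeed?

g^s mod p:
35^2 = 1225 ≡ 13
35^4 ≡ 13^2 = 169 ≡ 68
35^8 ≡ 68^2 = 4624 ≡ 79
15 = 8 + 4 + 2 + 1, so 35^15 ≡ 79·68·13·35 ≡ 60 (mod 101)
R · y^e mod p:
63^2 = 3969 ≡ 30
63^4 ≡ 30^2 = 900 ≡ 92
63^8 ≡ 92^2 = 8464 ≡ 81
63^16 ≡ 81^2 = 6561 ≡ 97
63^32 ≡ 97^2 = 9409 ≡ 16
63^64 ≡ 16^2 = 256 ≡ 54
94 = 64 + 16 + 8 + 4 + 2, so 63^94 ≡ 54·97·81·92·30 ≡ 49 (mod 101)
61·49 = 2989 ≡ 60 (mod 101)
60 ≡ 60 (mod 101); signature holds.

passes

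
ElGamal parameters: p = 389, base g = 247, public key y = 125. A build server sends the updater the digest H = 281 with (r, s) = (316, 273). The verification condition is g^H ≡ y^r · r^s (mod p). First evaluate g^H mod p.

247^281 mod 389 = 120

120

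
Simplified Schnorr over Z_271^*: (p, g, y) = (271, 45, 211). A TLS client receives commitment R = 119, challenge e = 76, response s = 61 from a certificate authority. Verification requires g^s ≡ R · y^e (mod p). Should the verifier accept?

reject

g^s mod p:
Squares mod 271: 45^1≡45, 45^2≡128, 45^4≡124, 45^8≡200, 45^16≡163, 45^32≡11
61 = 32 + 16 + 8 + 4 + 1, so 45^61 ≡ 11·163·200·124·45 ≡ 151 (mod 271)
R · y^e mod p:
Squares mod 271: 211^1≡211, 211^2≡77, 211^4≡238, 211^8≡5, 211^16≡25, 211^32≡83, 211^64≡114
76 = 64 + 8 + 4, so 211^76 ≡ 114·5·238 ≡ 160 (mod 271)
119·160 = 19040 ≡ 70 (mod 271)
151 ≠ 70; the check fails.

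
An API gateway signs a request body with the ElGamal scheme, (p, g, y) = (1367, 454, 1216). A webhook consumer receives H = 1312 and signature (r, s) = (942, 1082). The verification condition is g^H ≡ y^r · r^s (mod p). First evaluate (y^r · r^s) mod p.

1216^942 mod 1367 = 768
942^1082 mod 1367 = 1222
y^r · r^s ≡ 768·1222 = 938496 ≡ 734 (mod 1367)

734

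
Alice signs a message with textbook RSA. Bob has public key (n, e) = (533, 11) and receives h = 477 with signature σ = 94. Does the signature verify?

Squares mod 533: σ^1≡94, σ^2≡308, σ^4≡523, σ^8≡100
11 = 8 + 2 + 1, so σ^11 ≡ 100·308·94 ≡ 477 (mod 533)
477 = h, so the signature checks out.

verifies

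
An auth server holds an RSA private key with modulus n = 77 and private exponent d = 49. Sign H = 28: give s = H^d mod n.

35

H^2 ≡ 28^2 = 784 ≡ 14
H^4 ≡ 14^2 = 196 ≡ 42
H^8 ≡ 42^2 = 1764 ≡ 70
H^16 ≡ 70^2 = 4900 ≡ 49
H^32 ≡ 49^2 = 2401 ≡ 14
49 = 32 + 16 + 1, so H^49 ≡ 14·49·28 ≡ 35 (mod 77)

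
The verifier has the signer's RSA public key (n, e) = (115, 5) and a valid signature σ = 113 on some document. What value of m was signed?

Squares mod 115: σ^1≡113, σ^2≡4, σ^4≡16
5 = 4 + 1, so σ^5 ≡ 16·113 ≡ 83 (mod 115)

83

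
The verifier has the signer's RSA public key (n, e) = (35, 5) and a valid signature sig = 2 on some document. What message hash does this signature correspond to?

32

sig^2 ≡ 2^2 = 4
sig^4 ≡ 4^2 = 16
5 = 4 + 1, so sig^5 ≡ 16·2 ≡ 32 (mod 35)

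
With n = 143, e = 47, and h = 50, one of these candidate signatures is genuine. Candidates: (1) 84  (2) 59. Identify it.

1

Candidate 1: 84^47 mod 143 = 50
  → matches h = 50
Candidate 2: 59^47 mod 143 = 93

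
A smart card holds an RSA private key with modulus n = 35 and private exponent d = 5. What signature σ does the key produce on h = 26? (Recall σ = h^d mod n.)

h^2 ≡ 26^2 = 676 ≡ 11
h^4 ≡ 11^2 = 121 ≡ 16
5 = 4 + 1, so h^5 ≡ 16·26 ≡ 31 (mod 35)

31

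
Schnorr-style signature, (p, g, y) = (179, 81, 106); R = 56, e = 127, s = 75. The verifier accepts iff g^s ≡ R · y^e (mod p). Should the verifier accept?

accept

g^s mod p:
Squares mod 179: 81^1≡81, 81^2≡117, 81^4≡85, 81^8≡65, 81^16≡108, 81^32≡29, 81^64≡125
75 = 64 + 8 + 2 + 1, so 81^75 ≡ 125·65·117·81 ≡ 16 (mod 179)
R · y^e mod p:
Squares mod 179: 106^1≡106, 106^2≡138, 106^4≡70, 106^8≡67, 106^16≡14, 106^32≡17, 106^64≡110
127 = 64 + 32 + 16 + 8 + 4 + 2 + 1, so 106^127 ≡ 110·17·14·67·70·138·106 ≡ 77 (mod 179)
56·77 = 4312 ≡ 16 (mod 179)
16 ≡ 16 (mod 179); signature holds.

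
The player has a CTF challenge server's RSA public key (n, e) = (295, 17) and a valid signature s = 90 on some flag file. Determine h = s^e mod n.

s^17 mod 295 = 115

115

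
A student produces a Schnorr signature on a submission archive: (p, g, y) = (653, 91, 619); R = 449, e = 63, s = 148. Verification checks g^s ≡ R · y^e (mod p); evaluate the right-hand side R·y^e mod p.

110

619^2 = 383161 ≡ 503
619^4 ≡ 503^2 = 253009 ≡ 298
619^8 ≡ 298^2 = 88804 ≡ 649
619^16 ≡ 649^2 = 421201 ≡ 16
619^32 ≡ 16^2 = 256
63 = 32 + 16 + 8 + 4 + 2 + 1, so 619^63 ≡ 256·16·649·298·503·619 ≡ 454 (mod 653)
R · y^e ≡ 449·454 = 203846 ≡ 110 (mod 653)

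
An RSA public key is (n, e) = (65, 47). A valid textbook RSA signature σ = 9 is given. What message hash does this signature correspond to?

29

Squares mod 65: σ^1≡9, σ^2≡16, σ^4≡61, σ^8≡16, σ^16≡61, σ^32≡16
47 = 32 + 8 + 4 + 2 + 1, so σ^47 ≡ 16·16·61·16·9 ≡ 29 (mod 65)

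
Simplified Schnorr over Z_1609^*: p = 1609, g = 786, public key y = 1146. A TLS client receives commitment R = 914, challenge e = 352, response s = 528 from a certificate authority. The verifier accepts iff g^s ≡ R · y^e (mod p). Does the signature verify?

verifies

g^s mod p:
786^2 = 617796 ≡ 1549
786^4 ≡ 1549^2 = 2399401 ≡ 382
786^8 ≡ 382^2 = 145924 ≡ 1114
786^16 ≡ 1114^2 = 1240996 ≡ 457
786^32 ≡ 457^2 = 208849 ≡ 1288
786^64 ≡ 1288^2 = 1658944 ≡ 65
786^128 ≡ 65^2 = 4225 ≡ 1007
786^256 ≡ 1007^2 = 1014049 ≡ 379
786^512 ≡ 379^2 = 143641 ≡ 440
528 = 512 + 16, so 786^528 ≡ 440·457 ≡ 1564 (mod 1609)
R · y^e mod p:
1146^2 = 1313316 ≡ 372
1146^4 ≡ 372^2 = 138384 ≡ 10
1146^8 ≡ 10^2 = 100
1146^16 ≡ 100^2 = 10000 ≡ 346
1146^32 ≡ 346^2 = 119716 ≡ 650
1146^64 ≡ 650^2 = 422500 ≡ 942
1146^128 ≡ 942^2 = 887364 ≡ 805
1146^256 ≡ 805^2 = 648025 ≡ 1207
352 = 256 + 64 + 32, so 1146^352 ≡ 1207·942·650 ≡ 220 (mod 1609)
914·220 = 201080 ≡ 1564 (mod 1609)
1564 ≡ 1564 (mod 1609); signature holds.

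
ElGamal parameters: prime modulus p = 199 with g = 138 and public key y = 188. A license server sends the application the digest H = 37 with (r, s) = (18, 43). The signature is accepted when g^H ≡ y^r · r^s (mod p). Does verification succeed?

fails

Left side g^H mod p:
138^2 = 19044 ≡ 139
138^4 ≡ 139^2 = 19321 ≡ 18
138^8 ≡ 18^2 = 324 ≡ 125
138^16 ≡ 125^2 = 15625 ≡ 103
138^32 ≡ 103^2 = 10609 ≡ 62
37 = 32 + 4 + 1, so 138^37 ≡ 62·18·138 ≡ 181 (mod 199)
Right side y^r · r^s mod p:
188^2 = 35344 ≡ 121
188^4 ≡ 121^2 = 14641 ≡ 114
188^8 ≡ 114^2 = 12996 ≡ 61
188^16 ≡ 61^2 = 3721 ≡ 139
18 = 16 + 2, so 188^18 ≡ 139·121 ≡ 103 (mod 199)
18^2 = 324 ≡ 125
18^4 ≡ 125^2 = 15625 ≡ 103
18^8 ≡ 103^2 = 10609 ≡ 62
18^16 ≡ 62^2 = 3844 ≡ 63
18^32 ≡ 63^2 = 3969 ≡ 188
43 = 32 + 8 + 2 + 1, so 18^43 ≡ 188·62·125·18 ≡ 188 (mod 199)
103·188 = 19364 ≡ 61 (mod 199)
181 ≠ 61, so verification fails.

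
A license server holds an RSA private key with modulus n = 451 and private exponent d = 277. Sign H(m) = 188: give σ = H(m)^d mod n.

375

(H(m))^2 ≡ 188^2 = 35344 ≡ 166
(H(m))^4 ≡ 166^2 = 27556 ≡ 45
(H(m))^8 ≡ 45^2 = 2025 ≡ 221
(H(m))^16 ≡ 221^2 = 48841 ≡ 133
(H(m))^32 ≡ 133^2 = 17689 ≡ 100
(H(m))^64 ≡ 100^2 = 10000 ≡ 78
(H(m))^128 ≡ 78^2 = 6084 ≡ 221
(H(m))^256 ≡ 221^2 = 48841 ≡ 133
277 = 256 + 16 + 4 + 1, so (H(m))^277 ≡ 133·133·45·188 ≡ 375 (mod 451)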